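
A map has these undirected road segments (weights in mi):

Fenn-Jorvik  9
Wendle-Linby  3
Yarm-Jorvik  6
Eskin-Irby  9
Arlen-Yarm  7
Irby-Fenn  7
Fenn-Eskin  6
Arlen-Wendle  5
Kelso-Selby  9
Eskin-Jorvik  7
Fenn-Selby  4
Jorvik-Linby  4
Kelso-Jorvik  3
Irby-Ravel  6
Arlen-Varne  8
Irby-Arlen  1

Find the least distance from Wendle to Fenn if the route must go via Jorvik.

Best Wendle to Jorvik: Wendle–Linby–Jorvik costing 7
Best Jorvik to Fenn: Jorvik–Fenn costing 9
Total via Jorvik: 7 + 9 = 16 mi.

16 mi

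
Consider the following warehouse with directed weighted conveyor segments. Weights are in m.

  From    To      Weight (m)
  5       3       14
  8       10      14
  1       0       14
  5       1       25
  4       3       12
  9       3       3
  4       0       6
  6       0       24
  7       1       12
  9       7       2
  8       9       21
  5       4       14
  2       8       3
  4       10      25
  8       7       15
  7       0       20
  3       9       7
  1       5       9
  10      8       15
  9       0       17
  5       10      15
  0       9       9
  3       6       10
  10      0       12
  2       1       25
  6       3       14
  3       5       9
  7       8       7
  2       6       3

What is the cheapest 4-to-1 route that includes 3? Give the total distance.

33 m

Shortest 4→3: 4 → 3 = 12
Best 3 to 1: 3 → 9 → 7 → 1 costing 21
Total via 3: 12 + 21 = 33 m.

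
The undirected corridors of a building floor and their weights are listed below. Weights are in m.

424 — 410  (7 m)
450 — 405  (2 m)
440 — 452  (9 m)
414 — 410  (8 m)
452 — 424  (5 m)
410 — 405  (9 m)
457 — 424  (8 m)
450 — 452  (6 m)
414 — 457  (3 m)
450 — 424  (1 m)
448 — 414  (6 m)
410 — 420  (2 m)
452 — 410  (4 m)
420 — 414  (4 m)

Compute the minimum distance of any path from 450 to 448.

Candidate routes:
450 - 424 - 457 - 414 - 448: 1+8+3+6 = 18
450 - 424 - 410 - 420 - 414 - 448: 1+7+2+4+6 = 20
450 - 424 - 452 - 410 - 420 - 414 - 448: 1+5+4+2+4+6 = 22
450 - 452 - 410 - 420 - 414 - 448: 6+4+2+4+6 = 22
Cheapest is 450 - 424 - 457 - 414 - 448 at 18 m.

18 m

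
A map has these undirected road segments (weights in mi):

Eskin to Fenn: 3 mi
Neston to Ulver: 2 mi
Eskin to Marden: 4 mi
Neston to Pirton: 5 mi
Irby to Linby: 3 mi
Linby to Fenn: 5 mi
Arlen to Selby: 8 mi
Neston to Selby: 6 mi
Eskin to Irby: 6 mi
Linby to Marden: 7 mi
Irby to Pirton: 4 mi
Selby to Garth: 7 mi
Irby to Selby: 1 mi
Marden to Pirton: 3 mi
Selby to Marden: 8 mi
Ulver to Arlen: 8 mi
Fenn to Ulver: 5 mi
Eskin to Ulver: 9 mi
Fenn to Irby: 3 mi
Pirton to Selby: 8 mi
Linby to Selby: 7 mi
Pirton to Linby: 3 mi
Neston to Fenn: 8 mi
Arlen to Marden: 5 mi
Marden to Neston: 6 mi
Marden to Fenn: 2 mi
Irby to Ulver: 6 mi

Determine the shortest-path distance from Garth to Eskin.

14 mi

Settle nodes by increasing distance from Garth:
Garth: 0
Selby: 7  (via Garth)
Irby: 8  (via Selby)
Linby: 11  (via Irby)
Fenn: 11  (via Irby)
Pirton: 12  (via Irby)
Marden: 13  (via Fenn)
Neston: 13  (via Selby)
Ulver: 14  (via Irby)
Eskin: 14  (via Irby)
Shortest route: Garth → Selby → Irby → Eskin = 14 mi.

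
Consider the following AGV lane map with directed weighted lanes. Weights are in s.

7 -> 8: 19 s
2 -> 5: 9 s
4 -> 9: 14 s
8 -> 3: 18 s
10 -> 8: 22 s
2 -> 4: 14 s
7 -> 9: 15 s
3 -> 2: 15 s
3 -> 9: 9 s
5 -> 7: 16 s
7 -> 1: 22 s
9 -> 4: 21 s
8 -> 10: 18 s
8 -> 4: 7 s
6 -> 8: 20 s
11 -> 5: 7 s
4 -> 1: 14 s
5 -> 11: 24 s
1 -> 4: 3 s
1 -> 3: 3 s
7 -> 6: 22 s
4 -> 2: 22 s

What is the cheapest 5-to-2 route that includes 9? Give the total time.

Best 5 to 9: 5 → 7 → 9 costing 31
Shortest 9→2: 9 → 4 → 2 = 43
Total via 9: 31 + 43 = 74 s.

74 s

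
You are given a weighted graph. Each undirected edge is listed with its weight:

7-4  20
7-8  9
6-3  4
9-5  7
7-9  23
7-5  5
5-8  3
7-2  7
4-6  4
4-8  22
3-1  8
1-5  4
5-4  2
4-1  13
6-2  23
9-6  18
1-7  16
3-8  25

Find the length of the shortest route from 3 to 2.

22

Shortest distances from 3:
3: 0
6: 4  (via 3)
1: 8  (via 3)
4: 8  (via 6)
5: 10  (via 4)
8: 13  (via 5)
7: 15  (via 5)
9: 17  (via 5)
2: 22  (via 7)
Shortest route: 3 → 6 → 4 → 5 → 7 → 2 = 22.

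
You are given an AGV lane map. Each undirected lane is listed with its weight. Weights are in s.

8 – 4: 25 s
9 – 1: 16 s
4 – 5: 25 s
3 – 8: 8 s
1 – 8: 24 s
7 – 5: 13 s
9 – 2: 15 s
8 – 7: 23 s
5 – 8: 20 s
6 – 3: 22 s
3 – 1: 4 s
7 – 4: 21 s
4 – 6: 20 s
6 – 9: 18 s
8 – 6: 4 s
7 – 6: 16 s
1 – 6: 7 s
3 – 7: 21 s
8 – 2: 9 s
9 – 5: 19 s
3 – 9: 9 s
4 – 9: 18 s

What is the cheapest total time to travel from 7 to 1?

Settle nodes by increasing distance from 7:
7: 0
5: 13  (via 7)
6: 16  (via 7)
8: 20  (via 6)
3: 21  (via 7)
4: 21  (via 7)
1: 23  (via 6)
Shortest route: 7 → 6 → 1 = 23 s.

23 s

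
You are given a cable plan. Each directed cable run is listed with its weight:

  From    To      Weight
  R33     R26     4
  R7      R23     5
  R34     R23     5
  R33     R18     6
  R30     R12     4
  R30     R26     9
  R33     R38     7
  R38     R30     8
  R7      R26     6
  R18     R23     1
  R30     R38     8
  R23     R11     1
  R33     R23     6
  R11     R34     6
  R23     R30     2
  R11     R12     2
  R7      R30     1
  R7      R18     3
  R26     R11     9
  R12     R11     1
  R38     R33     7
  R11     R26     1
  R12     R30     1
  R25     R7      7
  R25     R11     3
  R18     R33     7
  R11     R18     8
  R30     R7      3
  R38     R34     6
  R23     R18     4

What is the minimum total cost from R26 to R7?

Compare a few routes:
R26–R11–R34–R23–R30–R7: 9+6+5+2+3 = 25
R26–R11–R12–R30–R7: 9+2+1+3 = 15
R26–R11–R18–R23–R30–R7: 9+8+1+2+3 = 23
The minimum is 15 via R26–R11–R12–R30–R7.

15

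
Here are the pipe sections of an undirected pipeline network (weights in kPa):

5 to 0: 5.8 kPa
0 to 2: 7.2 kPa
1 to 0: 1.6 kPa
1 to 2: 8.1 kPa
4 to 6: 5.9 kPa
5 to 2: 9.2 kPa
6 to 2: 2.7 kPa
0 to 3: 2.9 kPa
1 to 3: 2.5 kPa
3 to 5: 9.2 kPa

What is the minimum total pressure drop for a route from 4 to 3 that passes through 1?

19.2 kPa

Shortest 4→1: 4–6–2–1 = 16.7
Best 1 to 3: 1–3 costing 2.5
Total via 1: 16.7 + 2.5 = 19.2 kPa.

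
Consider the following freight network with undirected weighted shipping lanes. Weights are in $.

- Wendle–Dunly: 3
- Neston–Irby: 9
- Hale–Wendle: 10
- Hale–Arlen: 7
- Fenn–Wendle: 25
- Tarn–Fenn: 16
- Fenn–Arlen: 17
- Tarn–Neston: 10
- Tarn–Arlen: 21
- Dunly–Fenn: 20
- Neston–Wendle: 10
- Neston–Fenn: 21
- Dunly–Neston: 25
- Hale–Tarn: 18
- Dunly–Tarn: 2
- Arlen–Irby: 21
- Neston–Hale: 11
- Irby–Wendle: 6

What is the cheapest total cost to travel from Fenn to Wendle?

Settle nodes by increasing distance from Fenn:
Fenn: 0
Tarn: 16  (via Fenn)
Arlen: 17  (via Fenn)
Dunly: 18  (via Tarn)
Wendle: 21  (via Dunly)
Shortest route: Fenn–Tarn–Dunly–Wendle = $21.

$21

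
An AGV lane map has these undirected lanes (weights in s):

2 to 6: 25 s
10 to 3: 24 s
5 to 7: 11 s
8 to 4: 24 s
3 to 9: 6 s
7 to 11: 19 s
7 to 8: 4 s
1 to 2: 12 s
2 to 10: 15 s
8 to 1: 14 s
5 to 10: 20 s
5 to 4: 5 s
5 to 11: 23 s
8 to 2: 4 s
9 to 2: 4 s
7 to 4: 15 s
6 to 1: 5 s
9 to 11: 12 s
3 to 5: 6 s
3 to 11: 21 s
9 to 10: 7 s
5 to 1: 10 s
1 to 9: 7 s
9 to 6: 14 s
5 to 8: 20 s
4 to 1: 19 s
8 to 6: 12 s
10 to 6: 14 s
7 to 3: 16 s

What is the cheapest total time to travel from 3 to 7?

16 s

Candidate routes:
3 - 5 - 7: 6+11 = 17
3 - 7: 16 = 16
The minimum is 16 s via 3 - 7.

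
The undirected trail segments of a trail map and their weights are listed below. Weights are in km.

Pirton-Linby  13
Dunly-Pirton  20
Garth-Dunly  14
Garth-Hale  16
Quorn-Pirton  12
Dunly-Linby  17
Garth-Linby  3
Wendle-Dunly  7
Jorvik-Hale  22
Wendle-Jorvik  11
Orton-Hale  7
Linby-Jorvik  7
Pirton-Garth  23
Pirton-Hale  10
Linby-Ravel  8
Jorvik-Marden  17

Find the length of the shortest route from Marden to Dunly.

35 km

Candidate routes:
Marden–Jorvik–Linby–Garth–Dunly: 17+7+3+14 = 41
Marden–Jorvik–Linby–Dunly: 17+7+17 = 41
Marden–Jorvik–Wendle–Dunly: 17+11+7 = 35
Cheapest is Marden–Jorvik–Wendle–Dunly at 35 km.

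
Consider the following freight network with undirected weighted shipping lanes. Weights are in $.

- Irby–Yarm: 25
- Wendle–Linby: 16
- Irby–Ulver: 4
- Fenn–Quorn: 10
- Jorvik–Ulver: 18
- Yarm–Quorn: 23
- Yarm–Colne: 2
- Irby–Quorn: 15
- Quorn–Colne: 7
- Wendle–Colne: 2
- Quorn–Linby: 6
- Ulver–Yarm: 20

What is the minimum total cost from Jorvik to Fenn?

$47

Compare a few routes:
Jorvik - Ulver - Irby - Quorn - Fenn: 18+4+15+10 = 47
Jorvik - Ulver - Yarm - Colne - Quorn - Fenn: 18+20+2+7+10 = 57
Cheapest is Jorvik - Ulver - Irby - Quorn - Fenn at $47.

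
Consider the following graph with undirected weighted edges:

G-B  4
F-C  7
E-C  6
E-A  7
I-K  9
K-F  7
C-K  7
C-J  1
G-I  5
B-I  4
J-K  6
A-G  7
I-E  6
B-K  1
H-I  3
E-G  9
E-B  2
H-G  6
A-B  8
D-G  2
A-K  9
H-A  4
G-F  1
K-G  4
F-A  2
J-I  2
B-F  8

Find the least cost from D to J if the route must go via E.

15

Best D to E: D–G–B–E costing 8
Best E to J: E–C–J costing 7
Total via E: 8 + 7 = 15.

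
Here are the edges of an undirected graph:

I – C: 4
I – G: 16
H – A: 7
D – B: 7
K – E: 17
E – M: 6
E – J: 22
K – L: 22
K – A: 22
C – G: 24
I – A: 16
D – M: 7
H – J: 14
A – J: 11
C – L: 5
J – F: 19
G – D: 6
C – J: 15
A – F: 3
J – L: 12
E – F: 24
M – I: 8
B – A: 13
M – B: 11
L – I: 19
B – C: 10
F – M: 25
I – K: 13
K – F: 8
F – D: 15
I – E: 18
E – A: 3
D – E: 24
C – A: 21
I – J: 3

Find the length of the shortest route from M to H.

16

Settle nodes by increasing distance from M:
M: 0
E: 6  (via M)
D: 7  (via M)
I: 8  (via M)
A: 9  (via E)
B: 11  (via M)
J: 11  (via I)
C: 12  (via I)
F: 12  (via A)
G: 13  (via D)
H: 16  (via A)
Shortest route: M–E–A–H = 16.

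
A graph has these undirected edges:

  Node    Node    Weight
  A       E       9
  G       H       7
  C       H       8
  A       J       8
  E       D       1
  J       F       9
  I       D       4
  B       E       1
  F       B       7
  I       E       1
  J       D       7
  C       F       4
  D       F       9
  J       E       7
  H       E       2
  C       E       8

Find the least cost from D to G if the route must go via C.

24

Best D to C: D–E–C costing 9
Shortest C→G: C–H–G = 15
Total via C: 9 + 15 = 24.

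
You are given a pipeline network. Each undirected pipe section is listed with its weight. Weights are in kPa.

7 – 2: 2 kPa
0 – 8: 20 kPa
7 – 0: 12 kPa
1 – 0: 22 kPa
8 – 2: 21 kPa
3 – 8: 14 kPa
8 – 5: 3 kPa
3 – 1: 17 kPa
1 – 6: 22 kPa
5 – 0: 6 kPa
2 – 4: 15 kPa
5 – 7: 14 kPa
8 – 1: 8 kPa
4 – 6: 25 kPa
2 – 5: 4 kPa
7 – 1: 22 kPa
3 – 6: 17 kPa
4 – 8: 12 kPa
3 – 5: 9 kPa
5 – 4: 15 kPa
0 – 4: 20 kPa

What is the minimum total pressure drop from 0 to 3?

15 kPa

Candidate routes:
0 → 5 → 3: 6+9 = 15
0 → 5 → 8 → 3: 6+3+14 = 23
The minimum is 15 kPa via 0 → 5 → 3.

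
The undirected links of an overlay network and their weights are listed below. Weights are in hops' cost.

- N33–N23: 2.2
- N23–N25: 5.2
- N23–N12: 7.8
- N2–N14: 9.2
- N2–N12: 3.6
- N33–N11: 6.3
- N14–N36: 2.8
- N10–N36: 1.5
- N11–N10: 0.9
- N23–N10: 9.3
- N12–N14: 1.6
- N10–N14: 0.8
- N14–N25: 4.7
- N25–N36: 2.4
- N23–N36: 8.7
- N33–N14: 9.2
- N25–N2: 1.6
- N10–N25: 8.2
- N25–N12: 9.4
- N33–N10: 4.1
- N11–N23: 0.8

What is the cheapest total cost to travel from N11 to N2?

Settle nodes by increasing distance from N11:
N11: 0
N23: 0.8  (via N11)
N10: 0.9  (via N11)
N14: 1.7  (via N10)
N36: 2.4  (via N10)
N33: 3  (via N23)
N12: 3.3  (via N14)
N25: 4.8  (via N36)
N2: 6.4  (via N25)
Shortest route: N11–N10–N36–N25–N2 = 6.4 hops' cost.

6.4 hops' cost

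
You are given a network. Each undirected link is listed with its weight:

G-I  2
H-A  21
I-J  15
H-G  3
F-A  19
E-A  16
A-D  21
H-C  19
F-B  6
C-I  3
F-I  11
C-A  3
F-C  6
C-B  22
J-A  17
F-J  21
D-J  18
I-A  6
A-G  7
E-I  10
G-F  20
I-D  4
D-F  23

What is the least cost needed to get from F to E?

19

Running Dijkstra from F:
F: 0
B: 6  (via F)
C: 6  (via F)
A: 9  (via C)
I: 9  (via C)
G: 11  (via I)
D: 13  (via I)
H: 14  (via G)
E: 19  (via I)
Shortest route: F → C → I → E = 19.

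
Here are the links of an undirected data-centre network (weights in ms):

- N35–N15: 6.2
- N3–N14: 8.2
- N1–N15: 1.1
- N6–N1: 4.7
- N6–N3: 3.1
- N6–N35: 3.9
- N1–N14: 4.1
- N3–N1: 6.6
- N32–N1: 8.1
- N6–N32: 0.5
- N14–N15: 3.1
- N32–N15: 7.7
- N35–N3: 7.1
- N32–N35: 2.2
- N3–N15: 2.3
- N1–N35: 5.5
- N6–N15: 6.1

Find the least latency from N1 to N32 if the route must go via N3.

Shortest N1→N3: N1 → N15 → N3 = 3.4
Best N3 to N32: N3 → N6 → N32 costing 3.6
Total via N3: 3.4 + 3.6 = 7 ms.

7 ms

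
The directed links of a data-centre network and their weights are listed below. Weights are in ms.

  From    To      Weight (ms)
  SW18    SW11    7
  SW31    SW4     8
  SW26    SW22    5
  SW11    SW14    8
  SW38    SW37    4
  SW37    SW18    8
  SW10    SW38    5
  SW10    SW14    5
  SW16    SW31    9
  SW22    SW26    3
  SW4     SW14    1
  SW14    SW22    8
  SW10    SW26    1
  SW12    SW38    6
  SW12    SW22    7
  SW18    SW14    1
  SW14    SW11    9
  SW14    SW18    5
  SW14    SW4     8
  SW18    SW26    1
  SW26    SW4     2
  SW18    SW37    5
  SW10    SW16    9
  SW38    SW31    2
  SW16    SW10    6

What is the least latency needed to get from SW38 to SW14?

11 ms

Compare a few routes:
SW38 → SW31 → SW4 → SW14: 2+8+1 = 11
SW38 → SW37 → SW18 → SW14: 4+8+1 = 13
Cheapest is SW38 → SW31 → SW4 → SW14 at 11 ms.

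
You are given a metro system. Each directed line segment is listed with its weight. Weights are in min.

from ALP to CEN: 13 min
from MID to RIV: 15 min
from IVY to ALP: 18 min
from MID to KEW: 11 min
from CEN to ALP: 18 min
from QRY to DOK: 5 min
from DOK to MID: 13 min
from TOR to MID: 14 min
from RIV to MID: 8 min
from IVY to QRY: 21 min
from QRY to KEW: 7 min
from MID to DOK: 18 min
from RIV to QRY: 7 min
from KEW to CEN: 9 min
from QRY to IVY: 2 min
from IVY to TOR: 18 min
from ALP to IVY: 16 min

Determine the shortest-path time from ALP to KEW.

44 min

Running Dijkstra from ALP:
ALP: 0
CEN: 13  (via ALP)
IVY: 16  (via ALP)
TOR: 34  (via IVY)
QRY: 37  (via IVY)
DOK: 42  (via QRY)
KEW: 44  (via QRY)
Shortest route: ALP → IVY → QRY → KEW = 44 min.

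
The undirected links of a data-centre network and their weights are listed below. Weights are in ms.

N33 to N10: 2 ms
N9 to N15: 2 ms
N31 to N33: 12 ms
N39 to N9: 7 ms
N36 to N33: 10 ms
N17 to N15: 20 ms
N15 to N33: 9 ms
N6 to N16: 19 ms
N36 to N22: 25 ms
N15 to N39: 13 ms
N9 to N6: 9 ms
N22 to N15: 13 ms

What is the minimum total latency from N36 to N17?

39 ms

Running Dijkstra from N36:
N36: 0
N33: 10  (via N36)
N10: 12  (via N33)
N15: 19  (via N33)
N9: 21  (via N15)
N31: 22  (via N33)
N22: 25  (via N36)
N39: 28  (via N9)
N6: 30  (via N9)
N17: 39  (via N15)
Shortest route: N36–N33–N15–N17 = 39 ms.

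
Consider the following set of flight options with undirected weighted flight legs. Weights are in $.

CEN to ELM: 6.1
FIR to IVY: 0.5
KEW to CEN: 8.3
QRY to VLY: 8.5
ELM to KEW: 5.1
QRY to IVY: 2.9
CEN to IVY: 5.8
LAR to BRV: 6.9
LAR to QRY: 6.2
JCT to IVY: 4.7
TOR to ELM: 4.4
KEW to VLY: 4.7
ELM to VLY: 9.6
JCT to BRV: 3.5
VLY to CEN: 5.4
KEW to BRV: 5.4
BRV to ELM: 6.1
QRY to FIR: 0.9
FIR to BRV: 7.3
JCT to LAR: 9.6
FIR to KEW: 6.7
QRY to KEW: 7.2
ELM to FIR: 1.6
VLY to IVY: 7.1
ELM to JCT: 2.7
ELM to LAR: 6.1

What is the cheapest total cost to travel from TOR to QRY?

$6.9

Shortest distances from TOR:
TOR: 0
ELM: 4.4  (via TOR)
FIR: 6  (via ELM)
IVY: 6.5  (via FIR)
QRY: 6.9  (via FIR)
Shortest route: TOR–ELM–FIR–QRY = $6.9.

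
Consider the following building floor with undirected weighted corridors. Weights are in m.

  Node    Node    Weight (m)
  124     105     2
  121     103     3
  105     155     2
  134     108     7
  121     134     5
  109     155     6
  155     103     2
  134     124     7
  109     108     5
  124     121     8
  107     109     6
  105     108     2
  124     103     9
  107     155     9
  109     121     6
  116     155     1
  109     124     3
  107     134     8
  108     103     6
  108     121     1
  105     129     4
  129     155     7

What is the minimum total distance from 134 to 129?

Compare a few routes:
134 → 108 → 105 → 129: 7+2+4 = 13
134 → 124 → 105 → 129: 7+2+4 = 13
134 → 121 → 108 → 105 → 129: 5+1+2+4 = 12
The minimum is 12 m via 134 → 121 → 108 → 105 → 129.

12 m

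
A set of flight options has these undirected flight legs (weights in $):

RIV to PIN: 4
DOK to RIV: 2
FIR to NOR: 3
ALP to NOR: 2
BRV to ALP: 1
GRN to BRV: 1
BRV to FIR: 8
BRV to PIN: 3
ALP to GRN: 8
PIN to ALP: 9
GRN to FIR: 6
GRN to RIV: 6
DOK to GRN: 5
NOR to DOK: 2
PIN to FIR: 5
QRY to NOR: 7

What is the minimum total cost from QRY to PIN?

$13

Running Dijkstra from QRY:
QRY: 0
NOR: 7  (via QRY)
ALP: 9  (via NOR)
DOK: 9  (via NOR)
BRV: 10  (via ALP)
FIR: 10  (via NOR)
RIV: 11  (via DOK)
GRN: 11  (via BRV)
PIN: 13  (via BRV)
Shortest route: QRY → NOR → ALP → BRV → PIN = $13.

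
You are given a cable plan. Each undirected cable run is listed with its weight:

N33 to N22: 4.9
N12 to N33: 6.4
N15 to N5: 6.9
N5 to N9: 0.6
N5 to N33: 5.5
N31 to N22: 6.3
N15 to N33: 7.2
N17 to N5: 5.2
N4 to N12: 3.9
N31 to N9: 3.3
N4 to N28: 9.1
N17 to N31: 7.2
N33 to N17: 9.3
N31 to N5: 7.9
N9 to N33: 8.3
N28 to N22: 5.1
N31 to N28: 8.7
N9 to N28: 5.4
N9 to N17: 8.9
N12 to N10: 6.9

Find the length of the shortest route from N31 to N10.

Enumerating some paths:
N31 - N9 - N33 - N12 - N10: 3.3+8.3+6.4+6.9 = 24.9
N31 - N9 - N5 - N33 - N12 - N10: 3.3+0.6+5.5+6.4+6.9 = 22.7
N31 - N22 - N33 - N12 - N10: 6.3+4.9+6.4+6.9 = 24.5
Cheapest is N31 - N9 - N5 - N33 - N12 - N10 at 22.7.

22.7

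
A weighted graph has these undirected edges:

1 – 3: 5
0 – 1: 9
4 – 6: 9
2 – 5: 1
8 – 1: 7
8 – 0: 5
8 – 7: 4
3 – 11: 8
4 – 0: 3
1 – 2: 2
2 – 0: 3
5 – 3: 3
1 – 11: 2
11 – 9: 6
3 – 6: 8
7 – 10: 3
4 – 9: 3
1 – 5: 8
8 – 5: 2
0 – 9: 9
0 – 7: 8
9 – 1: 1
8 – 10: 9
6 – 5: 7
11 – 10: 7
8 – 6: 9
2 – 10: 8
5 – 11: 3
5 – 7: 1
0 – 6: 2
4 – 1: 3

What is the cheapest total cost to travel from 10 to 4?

10

Settle nodes by increasing distance from 10:
10: 0
7: 3  (via 10)
5: 4  (via 7)
2: 5  (via 5)
8: 6  (via 5)
1: 7  (via 2)
3: 7  (via 5)
11: 7  (via 10)
0: 8  (via 2)
9: 8  (via 1)
4: 10  (via 1)
Shortest route: 10–7–5–2–1–4 = 10.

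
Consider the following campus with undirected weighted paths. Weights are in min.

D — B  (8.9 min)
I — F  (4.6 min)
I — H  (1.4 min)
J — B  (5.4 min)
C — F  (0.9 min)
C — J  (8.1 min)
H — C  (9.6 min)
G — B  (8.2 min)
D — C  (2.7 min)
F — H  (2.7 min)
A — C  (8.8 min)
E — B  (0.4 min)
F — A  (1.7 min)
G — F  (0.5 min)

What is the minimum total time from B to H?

11.4 min

Settle nodes by increasing distance from B:
B: 0
E: 0.4  (via B)
J: 5.4  (via B)
G: 8.2  (via B)
F: 8.7  (via G)
D: 8.9  (via B)
C: 9.6  (via F)
A: 10.4  (via F)
H: 11.4  (via F)
Shortest route: B → G → F → H = 11.4 min.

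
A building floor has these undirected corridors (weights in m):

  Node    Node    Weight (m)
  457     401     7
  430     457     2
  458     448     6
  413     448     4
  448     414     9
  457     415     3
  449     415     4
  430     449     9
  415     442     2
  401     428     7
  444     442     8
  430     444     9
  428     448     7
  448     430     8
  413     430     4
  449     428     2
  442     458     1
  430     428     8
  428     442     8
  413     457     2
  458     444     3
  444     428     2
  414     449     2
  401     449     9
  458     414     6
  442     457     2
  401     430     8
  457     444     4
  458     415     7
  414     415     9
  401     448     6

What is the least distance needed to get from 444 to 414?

Running Dijkstra from 444:
444: 0
428: 2  (via 444)
458: 3  (via 444)
442: 4  (via 458)
449: 4  (via 428)
457: 4  (via 444)
430: 6  (via 457)
415: 6  (via 442)
414: 6  (via 449)
Shortest route: 444–428–449–414 = 6 m.

6 m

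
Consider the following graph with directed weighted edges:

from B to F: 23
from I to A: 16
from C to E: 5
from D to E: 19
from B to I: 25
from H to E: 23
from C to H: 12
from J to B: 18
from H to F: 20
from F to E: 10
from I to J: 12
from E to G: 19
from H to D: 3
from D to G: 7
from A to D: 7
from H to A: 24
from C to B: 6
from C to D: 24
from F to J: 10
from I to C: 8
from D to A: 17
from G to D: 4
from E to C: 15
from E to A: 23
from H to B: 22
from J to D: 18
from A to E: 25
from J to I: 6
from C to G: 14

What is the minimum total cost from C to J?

39

Compare a few routes:
C → B → I → J: 6+25+12 = 43
C → B → F → J: 6+23+10 = 39
C → H → F → J: 12+20+10 = 42
Cheapest is C → B → F → J at 39.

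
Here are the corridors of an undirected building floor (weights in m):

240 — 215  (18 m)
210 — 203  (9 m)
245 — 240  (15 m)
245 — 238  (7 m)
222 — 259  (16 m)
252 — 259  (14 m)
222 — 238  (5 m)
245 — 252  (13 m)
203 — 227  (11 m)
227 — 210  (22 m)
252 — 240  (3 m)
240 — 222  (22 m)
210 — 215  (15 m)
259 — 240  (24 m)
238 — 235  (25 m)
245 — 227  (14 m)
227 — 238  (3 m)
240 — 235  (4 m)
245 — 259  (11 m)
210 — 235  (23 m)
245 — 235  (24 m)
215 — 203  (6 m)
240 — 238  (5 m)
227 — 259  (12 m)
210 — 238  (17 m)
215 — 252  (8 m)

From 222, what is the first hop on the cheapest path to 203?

238

Candidate routes:
222 - 238 - 227 - 203: 5+3+11 = 19
222 - 238 - 210 - 203: 5+17+9 = 31
222 - 238 - 240 - 252 - 215 - 203: 5+5+3+8+6 = 27
222 - 238 - 240 - 215 - 203: 5+5+18+6 = 34
Cheapest is 222 - 238 - 227 - 203 at 19 m.
So from 222 the first move is to 238.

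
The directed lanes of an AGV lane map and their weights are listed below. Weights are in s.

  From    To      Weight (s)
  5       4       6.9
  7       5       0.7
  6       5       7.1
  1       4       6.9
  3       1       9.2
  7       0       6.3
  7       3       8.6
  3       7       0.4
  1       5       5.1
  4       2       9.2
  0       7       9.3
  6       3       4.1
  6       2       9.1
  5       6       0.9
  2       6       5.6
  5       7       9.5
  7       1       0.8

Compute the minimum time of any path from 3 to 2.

Candidate routes:
3 → 7 → 1 → 5 → 6 → 2: 0.4+0.8+5.1+0.9+9.1 = 16.3
3 → 7 → 5 → 6 → 2: 0.4+0.7+0.9+9.1 = 11.1
The minimum is 11.1 s via 3 → 7 → 5 → 6 → 2.

11.1 s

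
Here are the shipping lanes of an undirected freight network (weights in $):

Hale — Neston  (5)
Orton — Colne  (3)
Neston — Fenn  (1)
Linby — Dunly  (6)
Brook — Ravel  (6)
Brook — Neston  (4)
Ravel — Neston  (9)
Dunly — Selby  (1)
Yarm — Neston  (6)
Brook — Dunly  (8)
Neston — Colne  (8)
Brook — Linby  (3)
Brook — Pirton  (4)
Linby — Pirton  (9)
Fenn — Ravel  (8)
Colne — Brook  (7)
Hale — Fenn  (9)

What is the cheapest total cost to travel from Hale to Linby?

Candidate routes:
Hale - Neston - Brook - Pirton - Linby: 5+4+4+9 = 22
Hale - Fenn - Neston - Brook - Linby: 9+1+4+3 = 17
Hale - Neston - Brook - Linby: 5+4+3 = 12
Hale - Neston - Colne - Brook - Linby: 5+8+7+3 = 23
Cheapest is Hale - Neston - Brook - Linby at $12.

$12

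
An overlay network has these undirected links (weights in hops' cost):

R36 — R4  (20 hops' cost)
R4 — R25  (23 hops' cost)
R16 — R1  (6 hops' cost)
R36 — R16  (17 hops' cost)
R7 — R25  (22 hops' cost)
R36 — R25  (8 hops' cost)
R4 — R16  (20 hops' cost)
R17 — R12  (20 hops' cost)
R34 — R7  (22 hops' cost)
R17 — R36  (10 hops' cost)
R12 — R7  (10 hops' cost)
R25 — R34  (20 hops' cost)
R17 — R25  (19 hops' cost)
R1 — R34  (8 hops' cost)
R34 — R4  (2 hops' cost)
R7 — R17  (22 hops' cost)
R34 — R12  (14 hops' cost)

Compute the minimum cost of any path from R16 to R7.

36 hops' cost

Settle nodes by increasing distance from R16:
R16: 0
R1: 6  (via R16)
R34: 14  (via R1)
R4: 16  (via R34)
R36: 17  (via R16)
R25: 25  (via R36)
R17: 27  (via R36)
R12: 28  (via R34)
R7: 36  (via R34)
Shortest route: R16 → R1 → R34 → R7 = 36 hops' cost.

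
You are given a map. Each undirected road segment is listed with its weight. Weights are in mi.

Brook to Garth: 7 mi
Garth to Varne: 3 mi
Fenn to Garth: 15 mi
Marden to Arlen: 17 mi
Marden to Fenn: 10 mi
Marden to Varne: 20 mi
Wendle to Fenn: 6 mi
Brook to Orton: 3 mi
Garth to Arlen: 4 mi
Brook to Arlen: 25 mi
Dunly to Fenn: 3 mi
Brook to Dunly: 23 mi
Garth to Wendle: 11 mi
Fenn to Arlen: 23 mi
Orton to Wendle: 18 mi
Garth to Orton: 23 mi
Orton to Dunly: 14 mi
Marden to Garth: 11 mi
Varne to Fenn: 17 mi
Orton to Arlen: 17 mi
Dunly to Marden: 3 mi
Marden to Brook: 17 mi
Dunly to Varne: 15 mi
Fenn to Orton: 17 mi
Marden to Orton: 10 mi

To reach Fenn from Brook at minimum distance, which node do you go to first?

Enumerating some paths:
Brook–Orton–Dunly–Fenn: 3+14+3 = 20
Brook–Orton–Fenn: 3+17 = 20
Brook–Garth–Fenn: 7+15 = 22
Brook–Orton–Marden–Dunly–Fenn: 3+10+3+3 = 19
Cheapest is Brook–Orton–Marden–Dunly–Fenn at 19 mi.
So from Brook the first move is to Orton.

Orton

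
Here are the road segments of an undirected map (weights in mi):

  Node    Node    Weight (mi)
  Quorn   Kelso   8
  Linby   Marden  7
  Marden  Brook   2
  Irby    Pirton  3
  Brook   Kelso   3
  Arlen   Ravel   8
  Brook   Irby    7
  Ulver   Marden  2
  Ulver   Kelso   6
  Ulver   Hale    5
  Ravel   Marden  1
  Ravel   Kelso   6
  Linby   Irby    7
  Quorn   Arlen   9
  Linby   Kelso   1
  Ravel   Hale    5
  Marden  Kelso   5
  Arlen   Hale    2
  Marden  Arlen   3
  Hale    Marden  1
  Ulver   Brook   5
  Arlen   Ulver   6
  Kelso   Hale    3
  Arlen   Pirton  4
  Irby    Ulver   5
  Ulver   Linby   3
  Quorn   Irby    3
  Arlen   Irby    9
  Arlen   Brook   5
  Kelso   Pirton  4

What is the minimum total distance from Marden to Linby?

Candidate routes:
Marden–Brook–Kelso–Linby: 2+3+1 = 6
Marden–Kelso–Linby: 5+1 = 6
Marden–Ulver–Linby: 2+3 = 5
Cheapest is Marden–Ulver–Linby at 5 mi.

5 mi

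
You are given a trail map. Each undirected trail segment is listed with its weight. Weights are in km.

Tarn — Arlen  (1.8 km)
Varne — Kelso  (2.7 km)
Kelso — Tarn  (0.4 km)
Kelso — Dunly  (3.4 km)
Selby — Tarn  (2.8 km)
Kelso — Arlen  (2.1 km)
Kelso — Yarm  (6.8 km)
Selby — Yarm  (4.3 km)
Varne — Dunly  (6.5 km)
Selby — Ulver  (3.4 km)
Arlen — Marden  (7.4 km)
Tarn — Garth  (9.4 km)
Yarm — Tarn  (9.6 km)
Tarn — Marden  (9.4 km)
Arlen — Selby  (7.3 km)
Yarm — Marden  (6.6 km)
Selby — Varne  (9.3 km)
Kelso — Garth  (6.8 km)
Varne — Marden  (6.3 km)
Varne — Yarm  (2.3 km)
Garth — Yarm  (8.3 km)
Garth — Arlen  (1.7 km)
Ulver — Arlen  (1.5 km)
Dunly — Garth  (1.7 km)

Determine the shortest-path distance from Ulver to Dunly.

4.9 km

Candidate routes:
Ulver–Arlen–Kelso–Dunly: 1.5+2.1+3.4 = 7
Ulver–Arlen–Garth–Dunly: 1.5+1.7+1.7 = 4.9
The minimum is 4.9 km via Ulver–Arlen–Garth–Dunly.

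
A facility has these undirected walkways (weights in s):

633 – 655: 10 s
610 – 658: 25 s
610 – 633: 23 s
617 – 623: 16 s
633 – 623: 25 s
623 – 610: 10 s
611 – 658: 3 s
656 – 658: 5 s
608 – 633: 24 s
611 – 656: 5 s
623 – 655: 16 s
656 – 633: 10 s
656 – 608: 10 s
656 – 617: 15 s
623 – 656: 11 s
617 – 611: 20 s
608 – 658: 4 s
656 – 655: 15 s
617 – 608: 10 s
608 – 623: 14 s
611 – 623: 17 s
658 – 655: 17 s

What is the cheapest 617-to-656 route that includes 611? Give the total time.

22 s

Best 617 to 611: 617–608–658–611 costing 17
Best 611 to 656: 611–656 costing 5
Total via 611: 17 + 5 = 22 s.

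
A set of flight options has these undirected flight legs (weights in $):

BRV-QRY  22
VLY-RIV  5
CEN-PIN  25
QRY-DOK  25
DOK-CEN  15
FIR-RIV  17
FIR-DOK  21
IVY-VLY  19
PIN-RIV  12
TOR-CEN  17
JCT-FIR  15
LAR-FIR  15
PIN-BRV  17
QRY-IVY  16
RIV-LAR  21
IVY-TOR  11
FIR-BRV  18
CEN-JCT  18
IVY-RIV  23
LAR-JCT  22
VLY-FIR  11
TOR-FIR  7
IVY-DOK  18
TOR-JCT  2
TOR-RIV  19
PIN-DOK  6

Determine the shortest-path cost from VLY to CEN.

$35

Settle nodes by increasing distance from VLY:
VLY: 0
RIV: 5  (via VLY)
FIR: 11  (via VLY)
PIN: 17  (via RIV)
TOR: 18  (via FIR)
IVY: 19  (via VLY)
JCT: 20  (via TOR)
DOK: 23  (via PIN)
LAR: 26  (via RIV)
BRV: 29  (via FIR)
QRY: 35  (via IVY)
CEN: 35  (via TOR)
Shortest route: VLY → FIR → TOR → CEN = $35.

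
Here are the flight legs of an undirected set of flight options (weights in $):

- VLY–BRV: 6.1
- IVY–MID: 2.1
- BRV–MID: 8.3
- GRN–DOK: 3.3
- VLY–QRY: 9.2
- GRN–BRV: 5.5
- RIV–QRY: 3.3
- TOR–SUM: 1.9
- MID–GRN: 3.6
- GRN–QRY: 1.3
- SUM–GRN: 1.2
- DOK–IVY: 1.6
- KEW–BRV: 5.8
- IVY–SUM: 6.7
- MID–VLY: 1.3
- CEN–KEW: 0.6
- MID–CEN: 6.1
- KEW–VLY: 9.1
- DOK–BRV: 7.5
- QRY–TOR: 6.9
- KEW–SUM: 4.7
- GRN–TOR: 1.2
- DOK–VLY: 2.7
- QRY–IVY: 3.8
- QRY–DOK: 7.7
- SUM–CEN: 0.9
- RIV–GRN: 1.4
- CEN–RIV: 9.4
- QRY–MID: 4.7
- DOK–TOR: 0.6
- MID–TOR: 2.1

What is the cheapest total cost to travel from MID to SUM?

Enumerating some paths:
MID - TOR - SUM: 2.1+1.9 = 4
MID - TOR - GRN - SUM: 2.1+1.2+1.2 = 4.5
MID - GRN - SUM: 3.6+1.2 = 4.8
MID - IVY - DOK - TOR - SUM: 2.1+1.6+0.6+1.9 = 6.2
Cheapest is MID - TOR - SUM at $4.

$4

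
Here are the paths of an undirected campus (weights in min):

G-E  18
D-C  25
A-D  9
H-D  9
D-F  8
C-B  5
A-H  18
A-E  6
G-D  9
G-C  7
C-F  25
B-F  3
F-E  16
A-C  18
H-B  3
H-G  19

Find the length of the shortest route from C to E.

24 min

Running Dijkstra from C:
C: 0
B: 5  (via C)
G: 7  (via C)
F: 8  (via B)
H: 8  (via B)
D: 16  (via G)
A: 18  (via C)
E: 24  (via F)
Shortest route: C–B–F–E = 24 min.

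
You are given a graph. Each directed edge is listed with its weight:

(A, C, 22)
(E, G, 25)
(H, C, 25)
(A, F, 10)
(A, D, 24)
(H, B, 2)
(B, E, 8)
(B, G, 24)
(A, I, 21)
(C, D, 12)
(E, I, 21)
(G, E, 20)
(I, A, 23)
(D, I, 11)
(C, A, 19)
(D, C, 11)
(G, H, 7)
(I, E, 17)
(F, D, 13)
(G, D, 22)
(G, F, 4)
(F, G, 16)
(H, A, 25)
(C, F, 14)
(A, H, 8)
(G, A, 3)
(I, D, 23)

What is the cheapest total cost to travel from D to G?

41

Compare a few routes:
D → C → A → F → G: 11+19+10+16 = 56
D → C → F → G: 11+14+16 = 41
D → I → A → F → G: 11+23+10+16 = 60
D → I → E → G: 11+17+25 = 53
Cheapest is D → C → F → G at 41.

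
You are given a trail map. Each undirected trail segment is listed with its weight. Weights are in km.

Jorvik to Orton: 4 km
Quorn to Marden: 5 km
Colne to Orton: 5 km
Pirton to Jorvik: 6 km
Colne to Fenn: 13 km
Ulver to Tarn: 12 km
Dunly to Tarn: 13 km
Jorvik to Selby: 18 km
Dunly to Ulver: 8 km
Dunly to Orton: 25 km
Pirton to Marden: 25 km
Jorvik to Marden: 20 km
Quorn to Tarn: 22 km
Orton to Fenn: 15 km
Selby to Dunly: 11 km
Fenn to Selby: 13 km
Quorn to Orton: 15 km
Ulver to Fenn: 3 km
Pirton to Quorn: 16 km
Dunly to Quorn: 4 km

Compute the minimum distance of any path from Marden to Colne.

Candidate routes:
Marden → Quorn → Orton → Colne: 5+15+5 = 25
Marden → Jorvik → Orton → Colne: 20+4+5 = 29
Marden → Quorn → Pirton → Jorvik → Orton → Colne: 5+16+6+4+5 = 36
Marden → Quorn → Dunly → Ulver → Fenn → Colne: 5+4+8+3+13 = 33
The minimum is 25 km via Marden → Quorn → Orton → Colne.

25 km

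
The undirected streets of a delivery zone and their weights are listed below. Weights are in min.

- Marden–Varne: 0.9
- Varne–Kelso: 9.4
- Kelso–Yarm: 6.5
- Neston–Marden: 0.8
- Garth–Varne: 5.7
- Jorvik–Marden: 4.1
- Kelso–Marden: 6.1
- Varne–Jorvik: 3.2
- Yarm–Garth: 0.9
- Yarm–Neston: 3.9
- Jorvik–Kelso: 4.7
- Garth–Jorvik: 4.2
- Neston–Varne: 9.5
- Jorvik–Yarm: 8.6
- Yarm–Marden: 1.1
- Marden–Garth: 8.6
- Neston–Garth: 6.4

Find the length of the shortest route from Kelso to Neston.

6.9 min

Running Dijkstra from Kelso:
Kelso: 0
Jorvik: 4.7  (via Kelso)
Marden: 6.1  (via Kelso)
Yarm: 6.5  (via Kelso)
Neston: 6.9  (via Marden)
Shortest route: Kelso–Marden–Neston = 6.9 min.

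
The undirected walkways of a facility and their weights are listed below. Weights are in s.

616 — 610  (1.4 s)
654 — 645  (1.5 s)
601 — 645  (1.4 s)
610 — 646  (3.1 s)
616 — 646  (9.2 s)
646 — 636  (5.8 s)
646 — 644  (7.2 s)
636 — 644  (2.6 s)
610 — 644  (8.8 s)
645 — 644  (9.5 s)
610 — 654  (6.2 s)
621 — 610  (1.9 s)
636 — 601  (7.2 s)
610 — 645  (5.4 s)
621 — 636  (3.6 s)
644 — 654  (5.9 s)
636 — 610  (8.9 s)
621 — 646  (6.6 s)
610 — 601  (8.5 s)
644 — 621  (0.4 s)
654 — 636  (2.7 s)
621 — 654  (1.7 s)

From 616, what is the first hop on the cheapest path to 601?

610

Candidate routes:
616 → 610 → 621 → 654 → 645 → 601: 1.4+1.9+1.7+1.5+1.4 = 7.9
616 → 610 → 601: 1.4+8.5 = 9.9
616 → 610 → 645 → 601: 1.4+5.4+1.4 = 8.2
Cheapest is 616 → 610 → 621 → 654 → 645 → 601 at 7.9 s.
So from 616 the first move is to 610.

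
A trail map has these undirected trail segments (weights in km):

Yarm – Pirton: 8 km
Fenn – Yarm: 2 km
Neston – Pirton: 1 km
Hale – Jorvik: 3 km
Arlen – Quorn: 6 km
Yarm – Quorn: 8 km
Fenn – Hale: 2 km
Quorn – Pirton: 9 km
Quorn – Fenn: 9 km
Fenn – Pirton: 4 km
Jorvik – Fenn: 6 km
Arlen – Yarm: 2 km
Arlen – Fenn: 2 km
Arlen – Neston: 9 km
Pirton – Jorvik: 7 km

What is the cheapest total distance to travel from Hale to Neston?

Compare a few routes:
Hale → Jorvik → Pirton → Neston: 3+7+1 = 11
Hale → Fenn → Arlen → Neston: 2+2+9 = 13
Hale → Fenn → Pirton → Neston: 2+4+1 = 7
The minimum is 7 km via Hale → Fenn → Pirton → Neston.

7 km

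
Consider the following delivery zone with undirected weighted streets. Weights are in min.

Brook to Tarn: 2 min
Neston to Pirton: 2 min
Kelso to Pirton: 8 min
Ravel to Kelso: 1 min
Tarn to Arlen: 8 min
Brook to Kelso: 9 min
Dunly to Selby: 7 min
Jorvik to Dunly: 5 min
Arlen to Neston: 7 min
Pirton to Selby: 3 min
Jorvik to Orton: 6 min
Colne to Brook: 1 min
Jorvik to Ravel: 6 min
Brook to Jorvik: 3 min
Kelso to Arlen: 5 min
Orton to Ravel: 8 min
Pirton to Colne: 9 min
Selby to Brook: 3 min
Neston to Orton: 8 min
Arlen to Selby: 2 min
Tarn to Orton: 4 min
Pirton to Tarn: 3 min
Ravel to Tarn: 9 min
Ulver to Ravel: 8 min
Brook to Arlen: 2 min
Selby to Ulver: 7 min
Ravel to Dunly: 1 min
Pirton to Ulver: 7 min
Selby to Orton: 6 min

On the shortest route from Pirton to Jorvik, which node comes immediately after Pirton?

Candidate routes:
Pirton → Tarn → Brook → Jorvik: 3+2+3 = 8
Pirton → Selby → Brook → Jorvik: 3+3+3 = 9
The minimum is 8 min via Pirton → Tarn → Brook → Jorvik.
So from Pirton the first move is to Tarn.

Tarn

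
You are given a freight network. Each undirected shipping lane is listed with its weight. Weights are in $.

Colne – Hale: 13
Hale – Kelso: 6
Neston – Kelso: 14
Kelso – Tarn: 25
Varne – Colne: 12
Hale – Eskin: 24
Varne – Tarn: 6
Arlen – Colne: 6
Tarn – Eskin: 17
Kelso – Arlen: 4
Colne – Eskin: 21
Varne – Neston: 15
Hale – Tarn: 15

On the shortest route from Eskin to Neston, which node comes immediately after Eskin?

Tarn

Compare a few routes:
Eskin - Tarn - Varne - Neston: 17+6+15 = 38
Eskin - Colne - Arlen - Kelso - Neston: 21+6+4+14 = 45
Eskin - Hale - Kelso - Neston: 24+6+14 = 44
The minimum is $38 via Eskin - Tarn - Varne - Neston.
So from Eskin the first move is to Tarn.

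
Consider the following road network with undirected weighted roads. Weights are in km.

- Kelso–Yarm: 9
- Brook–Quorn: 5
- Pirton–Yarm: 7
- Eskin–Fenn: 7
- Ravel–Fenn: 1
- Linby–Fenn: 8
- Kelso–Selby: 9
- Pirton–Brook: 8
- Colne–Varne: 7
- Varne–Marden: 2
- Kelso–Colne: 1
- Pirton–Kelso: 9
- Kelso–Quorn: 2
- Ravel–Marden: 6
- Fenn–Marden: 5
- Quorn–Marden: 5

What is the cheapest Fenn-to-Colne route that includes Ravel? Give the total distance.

Best Fenn to Ravel: Fenn → Ravel costing 1
Shortest Ravel→Colne: Ravel → Marden → Quorn → Kelso → Colne = 14
Total via Ravel: 1 + 14 = 15 km.

15 km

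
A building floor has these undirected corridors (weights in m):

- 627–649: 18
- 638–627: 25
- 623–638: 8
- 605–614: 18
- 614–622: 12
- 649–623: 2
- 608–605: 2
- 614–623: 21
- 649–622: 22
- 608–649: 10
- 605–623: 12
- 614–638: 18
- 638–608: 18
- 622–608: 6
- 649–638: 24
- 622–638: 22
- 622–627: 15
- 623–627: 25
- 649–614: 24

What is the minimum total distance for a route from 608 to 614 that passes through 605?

20 m

Best 608 to 605: 608–605 costing 2
Best 605 to 614: 605–614 costing 18
Total via 605: 2 + 18 = 20 m.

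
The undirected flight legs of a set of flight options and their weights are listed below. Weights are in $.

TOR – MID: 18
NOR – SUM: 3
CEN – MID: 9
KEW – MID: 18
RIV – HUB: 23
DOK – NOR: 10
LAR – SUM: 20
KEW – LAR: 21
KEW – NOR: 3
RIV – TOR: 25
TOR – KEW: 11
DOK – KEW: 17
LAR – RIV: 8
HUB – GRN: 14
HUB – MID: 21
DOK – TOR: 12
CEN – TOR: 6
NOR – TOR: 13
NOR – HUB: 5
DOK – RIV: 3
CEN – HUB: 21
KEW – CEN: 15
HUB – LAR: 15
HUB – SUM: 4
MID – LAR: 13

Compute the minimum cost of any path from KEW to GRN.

Candidate routes:
KEW → NOR → SUM → HUB → GRN: 3+3+4+14 = 24
KEW → NOR → HUB → GRN: 3+5+14 = 22
KEW → TOR → NOR → HUB → GRN: 11+13+5+14 = 43
The minimum is $22 via KEW → NOR → HUB → GRN.

$22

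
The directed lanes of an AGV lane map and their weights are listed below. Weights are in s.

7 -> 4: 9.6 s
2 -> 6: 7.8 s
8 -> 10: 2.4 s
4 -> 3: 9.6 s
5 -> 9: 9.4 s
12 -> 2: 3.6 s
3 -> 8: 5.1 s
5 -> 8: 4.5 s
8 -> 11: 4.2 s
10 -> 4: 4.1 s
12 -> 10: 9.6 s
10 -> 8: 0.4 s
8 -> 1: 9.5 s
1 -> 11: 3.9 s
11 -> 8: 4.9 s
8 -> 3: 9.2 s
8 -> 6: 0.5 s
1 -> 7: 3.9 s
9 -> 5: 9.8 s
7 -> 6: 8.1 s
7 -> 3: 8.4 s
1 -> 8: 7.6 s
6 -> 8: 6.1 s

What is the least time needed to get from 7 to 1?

Running Dijkstra from 7:
7: 0
6: 8.1  (via 7)
3: 8.4  (via 7)
4: 9.6  (via 7)
8: 13.5  (via 3)
10: 15.9  (via 8)
11: 17.7  (via 8)
1: 23  (via 8)
Shortest route: 7–3–8–1 = 23 s.

23 s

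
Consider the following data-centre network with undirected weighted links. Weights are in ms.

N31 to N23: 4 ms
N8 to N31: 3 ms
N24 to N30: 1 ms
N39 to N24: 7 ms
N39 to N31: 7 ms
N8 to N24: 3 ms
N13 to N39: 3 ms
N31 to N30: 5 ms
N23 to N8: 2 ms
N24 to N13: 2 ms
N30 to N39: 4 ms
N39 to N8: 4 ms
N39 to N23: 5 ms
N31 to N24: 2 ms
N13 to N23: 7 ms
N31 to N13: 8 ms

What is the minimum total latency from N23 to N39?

Candidate routes:
N23 - N8 - N39: 2+4 = 6
N23 - N39: 5 = 5
The minimum is 5 ms via N23 - N39.

5 ms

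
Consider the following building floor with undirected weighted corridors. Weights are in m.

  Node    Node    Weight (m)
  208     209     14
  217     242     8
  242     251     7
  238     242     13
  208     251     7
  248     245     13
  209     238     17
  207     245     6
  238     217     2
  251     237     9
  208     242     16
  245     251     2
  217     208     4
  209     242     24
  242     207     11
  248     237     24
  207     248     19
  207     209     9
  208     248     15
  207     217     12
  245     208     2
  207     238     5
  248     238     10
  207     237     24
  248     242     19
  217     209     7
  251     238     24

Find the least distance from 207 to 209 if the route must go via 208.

Shortest 207→208: 207 → 245 → 208 = 8
Best 208 to 209: 208 → 217 → 209 costing 11
Total via 208: 8 + 11 = 19 m.

19 m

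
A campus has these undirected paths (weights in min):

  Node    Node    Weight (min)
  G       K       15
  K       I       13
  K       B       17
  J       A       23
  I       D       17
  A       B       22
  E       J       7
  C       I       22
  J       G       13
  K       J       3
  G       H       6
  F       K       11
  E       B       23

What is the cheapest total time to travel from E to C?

45 min

Candidate routes:
E → J → G → K → I → C: 7+13+15+13+22 = 70
E → J → K → I → C: 7+3+13+22 = 45
The minimum is 45 min via E → J → K → I → C.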